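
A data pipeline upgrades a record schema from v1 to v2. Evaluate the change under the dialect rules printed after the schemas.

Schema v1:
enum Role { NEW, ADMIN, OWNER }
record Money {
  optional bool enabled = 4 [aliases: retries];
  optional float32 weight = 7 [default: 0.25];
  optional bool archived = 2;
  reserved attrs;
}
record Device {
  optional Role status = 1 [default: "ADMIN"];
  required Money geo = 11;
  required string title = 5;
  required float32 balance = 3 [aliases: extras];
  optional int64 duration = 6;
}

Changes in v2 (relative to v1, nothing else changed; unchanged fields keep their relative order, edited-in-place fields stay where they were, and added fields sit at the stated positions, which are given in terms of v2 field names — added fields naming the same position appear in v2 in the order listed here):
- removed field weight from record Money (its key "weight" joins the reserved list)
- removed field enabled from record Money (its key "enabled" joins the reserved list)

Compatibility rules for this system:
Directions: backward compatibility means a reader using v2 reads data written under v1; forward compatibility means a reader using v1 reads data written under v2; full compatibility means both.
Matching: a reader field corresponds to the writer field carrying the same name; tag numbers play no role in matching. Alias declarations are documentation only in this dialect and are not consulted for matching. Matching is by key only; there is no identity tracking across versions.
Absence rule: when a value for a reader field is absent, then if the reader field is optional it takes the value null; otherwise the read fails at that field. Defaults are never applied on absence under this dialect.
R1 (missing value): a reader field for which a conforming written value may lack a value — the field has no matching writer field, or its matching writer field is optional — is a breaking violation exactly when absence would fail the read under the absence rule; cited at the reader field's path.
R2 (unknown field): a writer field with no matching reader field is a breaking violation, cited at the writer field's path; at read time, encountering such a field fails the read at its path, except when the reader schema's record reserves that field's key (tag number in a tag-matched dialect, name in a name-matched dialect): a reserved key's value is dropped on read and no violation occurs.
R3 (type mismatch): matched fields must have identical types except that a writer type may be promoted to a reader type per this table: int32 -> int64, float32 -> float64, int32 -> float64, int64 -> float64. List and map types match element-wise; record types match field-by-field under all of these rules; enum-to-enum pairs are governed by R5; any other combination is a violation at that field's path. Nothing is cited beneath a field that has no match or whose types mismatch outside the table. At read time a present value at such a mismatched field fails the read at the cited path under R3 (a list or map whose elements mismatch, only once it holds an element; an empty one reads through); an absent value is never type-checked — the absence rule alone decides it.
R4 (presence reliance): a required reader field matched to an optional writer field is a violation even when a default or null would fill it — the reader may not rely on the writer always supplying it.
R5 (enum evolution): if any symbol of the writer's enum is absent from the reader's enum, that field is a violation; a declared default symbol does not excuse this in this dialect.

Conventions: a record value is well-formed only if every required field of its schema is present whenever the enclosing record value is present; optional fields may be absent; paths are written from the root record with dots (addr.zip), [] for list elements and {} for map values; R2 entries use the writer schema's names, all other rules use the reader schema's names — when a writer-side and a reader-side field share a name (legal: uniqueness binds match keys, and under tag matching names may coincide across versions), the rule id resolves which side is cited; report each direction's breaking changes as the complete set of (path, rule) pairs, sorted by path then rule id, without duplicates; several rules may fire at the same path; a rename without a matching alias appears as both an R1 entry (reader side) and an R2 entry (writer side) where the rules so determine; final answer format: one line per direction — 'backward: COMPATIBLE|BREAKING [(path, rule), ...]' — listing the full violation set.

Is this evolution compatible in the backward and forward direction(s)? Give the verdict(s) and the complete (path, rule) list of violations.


the writer's type comes first in each Device pair
backward on Device — v2 reading data written by v1:
  status: Role -> Role, writer optional; from status
  geo: Money -> Money, writer required; from geo
  title: string -> string, writer required; from title
  balance: float32 -> float32, writer required; from balance
  duration: int64 -> int64, writer optional; from duration
  geo.archived: bool -> bool, writer optional; from geo.archived
  leftover writer field: geo.enabled
  leftover writer field: geo.weight
  => backward: COMPATIBLE
forward on Device — v1 reading data written by v2:
  status: Role -> Role, writer optional; from status
  geo: Money -> Money, writer required; from geo
  title: string -> string, writer required; from title
  balance: float32 -> float32, writer required; from balance
  duration: int64 -> int64, writer optional; from duration
  geo.enabled: no writer-side match
  geo.weight: no writer-side match
  geo.archived: bool -> bool, writer optional; from geo.archived
  => forward: COMPATIBLE

backward: COMPATIBLE []; forward: COMPATIBLE []


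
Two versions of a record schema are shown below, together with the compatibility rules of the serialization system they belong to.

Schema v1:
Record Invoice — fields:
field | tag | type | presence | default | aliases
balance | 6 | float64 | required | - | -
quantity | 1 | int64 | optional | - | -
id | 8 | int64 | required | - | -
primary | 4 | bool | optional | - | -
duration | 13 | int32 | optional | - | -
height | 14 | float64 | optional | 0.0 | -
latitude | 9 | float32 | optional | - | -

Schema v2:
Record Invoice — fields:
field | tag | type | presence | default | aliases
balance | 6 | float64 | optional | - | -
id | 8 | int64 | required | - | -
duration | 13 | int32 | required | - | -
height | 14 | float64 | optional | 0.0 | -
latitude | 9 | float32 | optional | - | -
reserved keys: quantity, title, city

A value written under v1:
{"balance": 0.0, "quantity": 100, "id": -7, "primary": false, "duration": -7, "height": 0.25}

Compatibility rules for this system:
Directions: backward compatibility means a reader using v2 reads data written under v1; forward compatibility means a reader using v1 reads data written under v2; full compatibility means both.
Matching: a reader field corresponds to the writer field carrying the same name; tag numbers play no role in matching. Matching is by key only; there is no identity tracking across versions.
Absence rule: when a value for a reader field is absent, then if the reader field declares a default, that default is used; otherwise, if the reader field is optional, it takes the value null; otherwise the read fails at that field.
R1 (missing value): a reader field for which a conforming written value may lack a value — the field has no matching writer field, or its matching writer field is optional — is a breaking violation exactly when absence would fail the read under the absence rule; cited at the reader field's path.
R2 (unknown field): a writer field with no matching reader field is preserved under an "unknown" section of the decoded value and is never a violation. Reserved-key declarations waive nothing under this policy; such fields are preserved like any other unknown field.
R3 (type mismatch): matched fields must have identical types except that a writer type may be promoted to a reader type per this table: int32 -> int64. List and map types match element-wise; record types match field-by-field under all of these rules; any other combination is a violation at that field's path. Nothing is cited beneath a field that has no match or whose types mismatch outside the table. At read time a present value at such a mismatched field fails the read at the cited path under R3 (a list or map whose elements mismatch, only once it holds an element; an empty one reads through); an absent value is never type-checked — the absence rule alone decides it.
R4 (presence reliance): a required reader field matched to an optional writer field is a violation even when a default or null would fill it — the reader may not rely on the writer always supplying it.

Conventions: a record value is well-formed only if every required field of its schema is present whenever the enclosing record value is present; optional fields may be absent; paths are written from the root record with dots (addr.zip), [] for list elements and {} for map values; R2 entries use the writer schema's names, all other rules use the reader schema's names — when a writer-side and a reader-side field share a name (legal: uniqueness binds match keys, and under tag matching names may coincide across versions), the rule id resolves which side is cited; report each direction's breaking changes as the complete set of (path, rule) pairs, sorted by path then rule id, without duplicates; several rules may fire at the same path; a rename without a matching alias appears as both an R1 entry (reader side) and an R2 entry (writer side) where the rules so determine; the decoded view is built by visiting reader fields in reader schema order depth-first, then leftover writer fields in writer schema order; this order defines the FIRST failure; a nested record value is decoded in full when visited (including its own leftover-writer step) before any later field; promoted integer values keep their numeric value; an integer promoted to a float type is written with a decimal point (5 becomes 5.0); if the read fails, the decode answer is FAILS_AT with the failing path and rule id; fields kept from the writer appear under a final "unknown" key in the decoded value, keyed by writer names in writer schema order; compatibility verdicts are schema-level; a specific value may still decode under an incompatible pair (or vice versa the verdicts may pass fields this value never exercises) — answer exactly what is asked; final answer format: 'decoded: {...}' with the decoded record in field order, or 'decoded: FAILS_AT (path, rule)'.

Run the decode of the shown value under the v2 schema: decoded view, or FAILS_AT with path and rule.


arrows below run writer -> reader for Invoice
decode walk for Invoice under reader schema v2:
  balance := 0.0
  id := -7
  duration := -7
  height := 0.25
  latitude := null (missing; optional => null)
  writer quantity: kept under "unknown"
  writer primary: kept under "unknown"
  => decoded: {"balance": 0.0, "id": -7, "duration": -7, "height": 0.25, "latitude": null, "unknown": {"quantity": 100, "primary": false}}
the other Invoice changes do not affect what is asked:
  field duration in record Invoice: optional changed to required -> matters for Invoice compatibility verdicts, not for this value's decode
  field balance in record Invoice: required changed to optional -> matters for Invoice compatibility verdicts, not for this value's decode

decoded: {"balance": 0.0, "id": -7, "duration": -7, "height": 0.25, "latitude": null, "unknown": {"quantity": 100, "primary": false}}


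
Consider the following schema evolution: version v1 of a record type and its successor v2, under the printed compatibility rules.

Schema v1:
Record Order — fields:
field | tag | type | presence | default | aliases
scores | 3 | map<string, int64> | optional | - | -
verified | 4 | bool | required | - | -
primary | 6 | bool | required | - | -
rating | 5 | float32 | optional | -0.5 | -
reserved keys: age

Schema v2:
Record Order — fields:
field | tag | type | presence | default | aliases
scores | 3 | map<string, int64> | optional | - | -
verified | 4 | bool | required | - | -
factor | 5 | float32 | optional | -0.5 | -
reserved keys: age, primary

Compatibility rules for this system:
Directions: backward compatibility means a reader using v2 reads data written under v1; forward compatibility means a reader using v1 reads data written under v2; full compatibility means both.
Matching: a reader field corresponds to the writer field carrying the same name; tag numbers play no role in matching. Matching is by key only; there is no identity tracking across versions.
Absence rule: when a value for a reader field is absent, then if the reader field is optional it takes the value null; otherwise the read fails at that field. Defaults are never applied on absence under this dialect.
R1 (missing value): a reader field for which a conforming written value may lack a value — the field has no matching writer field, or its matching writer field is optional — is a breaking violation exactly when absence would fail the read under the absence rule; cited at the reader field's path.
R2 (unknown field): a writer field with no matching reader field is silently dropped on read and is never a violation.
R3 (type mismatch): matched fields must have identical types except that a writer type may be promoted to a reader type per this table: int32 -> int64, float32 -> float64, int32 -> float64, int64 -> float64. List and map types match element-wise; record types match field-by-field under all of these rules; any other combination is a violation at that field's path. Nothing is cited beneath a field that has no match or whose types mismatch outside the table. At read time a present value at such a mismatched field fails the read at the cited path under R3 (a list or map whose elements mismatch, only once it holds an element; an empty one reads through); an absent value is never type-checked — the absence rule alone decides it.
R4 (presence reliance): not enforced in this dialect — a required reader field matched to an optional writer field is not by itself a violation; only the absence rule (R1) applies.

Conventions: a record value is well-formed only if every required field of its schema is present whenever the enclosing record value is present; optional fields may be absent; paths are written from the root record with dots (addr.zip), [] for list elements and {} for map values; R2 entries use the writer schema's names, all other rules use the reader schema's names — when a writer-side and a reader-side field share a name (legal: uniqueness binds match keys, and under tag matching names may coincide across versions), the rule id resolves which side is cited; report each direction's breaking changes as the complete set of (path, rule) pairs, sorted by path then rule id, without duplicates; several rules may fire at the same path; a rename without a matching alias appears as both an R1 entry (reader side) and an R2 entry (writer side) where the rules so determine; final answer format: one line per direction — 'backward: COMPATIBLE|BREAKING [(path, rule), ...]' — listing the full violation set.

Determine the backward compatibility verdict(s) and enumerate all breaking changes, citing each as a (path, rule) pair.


backward: COMPATIBLE []

each type pair in Order: writer, then reader
backward for Order (reader v2, writer v1):
  map<string, int64> -> map<string, int64>, writer optional: scores aligns to scores
  bool -> bool, writer required: verified aligns to verified
  factor: no writer match
  writer primary: unknown to reader
  writer rating: unknown to reader
  nothing fires on Order: backward is COMPATIBLE
remaining Order differences; none change what is asked:
  renamed field rating to factor in record Order -> inert for the asked Order verdict: nothing fires
  removed field primary from record Order (its key "primary" joins the reserved list) -> affects forward compatibility only, which is not asked


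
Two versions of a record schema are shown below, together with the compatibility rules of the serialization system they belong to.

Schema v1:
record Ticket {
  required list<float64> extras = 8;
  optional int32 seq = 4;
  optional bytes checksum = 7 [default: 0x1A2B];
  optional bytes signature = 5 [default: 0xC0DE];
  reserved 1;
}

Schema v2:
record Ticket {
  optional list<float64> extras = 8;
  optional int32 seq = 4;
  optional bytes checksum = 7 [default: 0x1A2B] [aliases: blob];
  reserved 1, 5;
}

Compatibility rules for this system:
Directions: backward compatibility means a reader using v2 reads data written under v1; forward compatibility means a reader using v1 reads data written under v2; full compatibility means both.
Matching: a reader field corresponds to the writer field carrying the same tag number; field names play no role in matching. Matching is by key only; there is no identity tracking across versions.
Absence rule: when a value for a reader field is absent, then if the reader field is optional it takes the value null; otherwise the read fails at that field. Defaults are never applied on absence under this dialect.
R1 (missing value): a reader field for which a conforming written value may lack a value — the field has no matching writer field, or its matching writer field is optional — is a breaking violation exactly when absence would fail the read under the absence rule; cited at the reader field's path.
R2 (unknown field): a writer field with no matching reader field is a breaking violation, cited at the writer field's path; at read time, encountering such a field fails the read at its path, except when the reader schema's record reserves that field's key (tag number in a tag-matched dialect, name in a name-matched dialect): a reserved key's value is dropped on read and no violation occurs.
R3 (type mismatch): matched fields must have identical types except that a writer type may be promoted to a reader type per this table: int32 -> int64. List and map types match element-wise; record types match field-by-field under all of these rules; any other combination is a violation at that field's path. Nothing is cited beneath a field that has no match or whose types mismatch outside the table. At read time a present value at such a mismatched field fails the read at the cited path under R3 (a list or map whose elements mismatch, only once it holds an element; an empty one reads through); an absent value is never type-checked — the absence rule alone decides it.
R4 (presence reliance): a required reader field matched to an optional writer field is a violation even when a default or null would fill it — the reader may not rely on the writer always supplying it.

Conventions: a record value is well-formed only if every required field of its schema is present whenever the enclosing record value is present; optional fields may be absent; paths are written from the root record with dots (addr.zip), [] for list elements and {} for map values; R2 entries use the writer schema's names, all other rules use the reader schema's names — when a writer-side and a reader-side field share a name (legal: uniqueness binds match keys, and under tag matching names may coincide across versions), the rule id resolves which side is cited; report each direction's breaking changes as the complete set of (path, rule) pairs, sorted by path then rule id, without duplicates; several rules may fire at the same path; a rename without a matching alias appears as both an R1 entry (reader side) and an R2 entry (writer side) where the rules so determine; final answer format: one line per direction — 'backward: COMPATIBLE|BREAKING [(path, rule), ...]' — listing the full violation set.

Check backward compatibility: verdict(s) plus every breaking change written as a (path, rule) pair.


backward: COMPATIBLE []

the writer's type comes first in each Ticket pair
backward analysis of Ticket with v2 as reader and v1 as writer:
  extras: list<float64> -> list<float64>, writer required; from extras
  seq: int32 -> int32, writer optional; from seq
  checksum: bytes -> bytes, writer optional; from checksum
  leftover writer field: signature
  => no violations; backward on Ticket: COMPATIBLE
ruling out the remaining Ticket differences:
  removed field signature from record Ticket (its key 5 joins the reserved list) -> inert for the asked Ticket verdict: nothing fires
  field extras in record Ticket: required changed to optional -> fires only in the forward direction of Ticket, which is not asked here


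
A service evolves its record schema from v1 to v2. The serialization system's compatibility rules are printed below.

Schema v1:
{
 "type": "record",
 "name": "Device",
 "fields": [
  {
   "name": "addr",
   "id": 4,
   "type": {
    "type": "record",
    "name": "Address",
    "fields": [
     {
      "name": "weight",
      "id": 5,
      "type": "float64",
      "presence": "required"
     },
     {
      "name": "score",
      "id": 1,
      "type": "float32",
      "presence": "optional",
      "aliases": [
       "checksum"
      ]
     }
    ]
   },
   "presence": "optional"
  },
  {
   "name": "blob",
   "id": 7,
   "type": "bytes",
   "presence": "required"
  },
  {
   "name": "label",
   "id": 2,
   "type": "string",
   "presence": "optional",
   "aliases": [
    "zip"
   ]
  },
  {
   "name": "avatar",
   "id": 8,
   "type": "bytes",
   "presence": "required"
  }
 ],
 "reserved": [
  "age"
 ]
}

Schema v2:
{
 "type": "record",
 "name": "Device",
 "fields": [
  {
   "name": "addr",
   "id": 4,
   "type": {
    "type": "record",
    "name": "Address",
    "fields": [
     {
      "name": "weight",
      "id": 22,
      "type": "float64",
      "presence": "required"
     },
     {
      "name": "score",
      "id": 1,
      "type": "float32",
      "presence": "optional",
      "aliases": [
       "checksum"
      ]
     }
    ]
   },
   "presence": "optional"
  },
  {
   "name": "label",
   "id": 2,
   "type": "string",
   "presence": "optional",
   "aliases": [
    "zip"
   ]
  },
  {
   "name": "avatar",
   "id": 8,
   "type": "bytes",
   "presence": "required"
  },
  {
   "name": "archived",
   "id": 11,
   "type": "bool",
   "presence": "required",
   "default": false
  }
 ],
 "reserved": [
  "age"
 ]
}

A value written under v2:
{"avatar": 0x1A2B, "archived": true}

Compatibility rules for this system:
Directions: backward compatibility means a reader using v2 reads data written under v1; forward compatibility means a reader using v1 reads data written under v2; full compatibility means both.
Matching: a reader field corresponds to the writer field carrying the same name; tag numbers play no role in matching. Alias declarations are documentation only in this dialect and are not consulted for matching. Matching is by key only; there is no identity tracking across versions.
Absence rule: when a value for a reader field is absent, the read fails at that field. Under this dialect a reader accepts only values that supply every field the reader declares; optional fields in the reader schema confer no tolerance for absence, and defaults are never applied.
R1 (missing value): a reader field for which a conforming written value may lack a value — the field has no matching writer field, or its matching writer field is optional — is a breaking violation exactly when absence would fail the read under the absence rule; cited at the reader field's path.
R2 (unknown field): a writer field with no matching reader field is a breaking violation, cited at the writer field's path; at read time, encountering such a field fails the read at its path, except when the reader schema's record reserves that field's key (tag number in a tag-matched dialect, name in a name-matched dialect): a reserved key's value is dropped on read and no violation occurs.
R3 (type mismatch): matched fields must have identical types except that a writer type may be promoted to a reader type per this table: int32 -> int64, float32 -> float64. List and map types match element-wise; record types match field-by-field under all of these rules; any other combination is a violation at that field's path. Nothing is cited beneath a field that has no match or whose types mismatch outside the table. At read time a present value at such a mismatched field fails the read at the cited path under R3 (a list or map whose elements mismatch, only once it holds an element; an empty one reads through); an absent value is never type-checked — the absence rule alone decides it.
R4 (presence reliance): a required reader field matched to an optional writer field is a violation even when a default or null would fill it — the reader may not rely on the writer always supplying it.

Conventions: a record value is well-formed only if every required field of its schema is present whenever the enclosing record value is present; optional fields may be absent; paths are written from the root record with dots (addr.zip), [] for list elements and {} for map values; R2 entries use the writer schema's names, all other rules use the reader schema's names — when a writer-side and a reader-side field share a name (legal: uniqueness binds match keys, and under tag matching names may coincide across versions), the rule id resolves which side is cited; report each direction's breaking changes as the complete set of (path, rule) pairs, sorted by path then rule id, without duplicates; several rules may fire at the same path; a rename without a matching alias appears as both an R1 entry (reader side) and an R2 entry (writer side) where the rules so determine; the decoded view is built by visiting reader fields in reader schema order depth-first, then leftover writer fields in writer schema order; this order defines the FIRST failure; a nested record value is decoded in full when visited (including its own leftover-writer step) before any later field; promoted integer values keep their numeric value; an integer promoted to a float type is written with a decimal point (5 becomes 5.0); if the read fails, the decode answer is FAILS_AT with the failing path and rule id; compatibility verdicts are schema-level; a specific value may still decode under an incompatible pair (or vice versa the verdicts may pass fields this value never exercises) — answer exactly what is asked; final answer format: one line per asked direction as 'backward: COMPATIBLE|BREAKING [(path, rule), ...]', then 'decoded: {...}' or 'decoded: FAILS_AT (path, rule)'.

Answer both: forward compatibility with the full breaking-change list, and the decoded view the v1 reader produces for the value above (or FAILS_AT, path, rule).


each type pair in Device: writer, then reader
forward analysis of Device with v1 as reader and v2 as writer:
  addr: paired with writer addr (Address -> Address; writer optional)
  blob: no writer match
  label: paired with writer label (string -> string; writer optional)
  avatar: paired with writer avatar (bytes -> bytes; writer required)
  archived (writer side), unknown to reader
  addr.weight: paired with writer addr.weight (float64 -> float64; writer required)
  addr.score: paired with writer addr.score (float32 -> float32; writer optional)
  rule R1 violated at addr
  rule R1 violated at addr.score
  rule R2 violated at archived
  rule R1 violated at blob
  rule R1 violated at label
  => 5 violation(s): forward is BREAKING for Device
decode (reader v1):
  read fails at addr under R1 (no fill)
  => FAILS_AT (addr, R1)
the rest of the Device diff is inert for this question:
  field weight in record Address: tag 5 changed to 22 -> inert for the asked Device verdict: nothing fires

forward: BREAKING [(addr, R1), (addr.score, R1), (archived, R2), (blob, R1), (label, R1)]; decoded: FAILS_AT (addr, R1)


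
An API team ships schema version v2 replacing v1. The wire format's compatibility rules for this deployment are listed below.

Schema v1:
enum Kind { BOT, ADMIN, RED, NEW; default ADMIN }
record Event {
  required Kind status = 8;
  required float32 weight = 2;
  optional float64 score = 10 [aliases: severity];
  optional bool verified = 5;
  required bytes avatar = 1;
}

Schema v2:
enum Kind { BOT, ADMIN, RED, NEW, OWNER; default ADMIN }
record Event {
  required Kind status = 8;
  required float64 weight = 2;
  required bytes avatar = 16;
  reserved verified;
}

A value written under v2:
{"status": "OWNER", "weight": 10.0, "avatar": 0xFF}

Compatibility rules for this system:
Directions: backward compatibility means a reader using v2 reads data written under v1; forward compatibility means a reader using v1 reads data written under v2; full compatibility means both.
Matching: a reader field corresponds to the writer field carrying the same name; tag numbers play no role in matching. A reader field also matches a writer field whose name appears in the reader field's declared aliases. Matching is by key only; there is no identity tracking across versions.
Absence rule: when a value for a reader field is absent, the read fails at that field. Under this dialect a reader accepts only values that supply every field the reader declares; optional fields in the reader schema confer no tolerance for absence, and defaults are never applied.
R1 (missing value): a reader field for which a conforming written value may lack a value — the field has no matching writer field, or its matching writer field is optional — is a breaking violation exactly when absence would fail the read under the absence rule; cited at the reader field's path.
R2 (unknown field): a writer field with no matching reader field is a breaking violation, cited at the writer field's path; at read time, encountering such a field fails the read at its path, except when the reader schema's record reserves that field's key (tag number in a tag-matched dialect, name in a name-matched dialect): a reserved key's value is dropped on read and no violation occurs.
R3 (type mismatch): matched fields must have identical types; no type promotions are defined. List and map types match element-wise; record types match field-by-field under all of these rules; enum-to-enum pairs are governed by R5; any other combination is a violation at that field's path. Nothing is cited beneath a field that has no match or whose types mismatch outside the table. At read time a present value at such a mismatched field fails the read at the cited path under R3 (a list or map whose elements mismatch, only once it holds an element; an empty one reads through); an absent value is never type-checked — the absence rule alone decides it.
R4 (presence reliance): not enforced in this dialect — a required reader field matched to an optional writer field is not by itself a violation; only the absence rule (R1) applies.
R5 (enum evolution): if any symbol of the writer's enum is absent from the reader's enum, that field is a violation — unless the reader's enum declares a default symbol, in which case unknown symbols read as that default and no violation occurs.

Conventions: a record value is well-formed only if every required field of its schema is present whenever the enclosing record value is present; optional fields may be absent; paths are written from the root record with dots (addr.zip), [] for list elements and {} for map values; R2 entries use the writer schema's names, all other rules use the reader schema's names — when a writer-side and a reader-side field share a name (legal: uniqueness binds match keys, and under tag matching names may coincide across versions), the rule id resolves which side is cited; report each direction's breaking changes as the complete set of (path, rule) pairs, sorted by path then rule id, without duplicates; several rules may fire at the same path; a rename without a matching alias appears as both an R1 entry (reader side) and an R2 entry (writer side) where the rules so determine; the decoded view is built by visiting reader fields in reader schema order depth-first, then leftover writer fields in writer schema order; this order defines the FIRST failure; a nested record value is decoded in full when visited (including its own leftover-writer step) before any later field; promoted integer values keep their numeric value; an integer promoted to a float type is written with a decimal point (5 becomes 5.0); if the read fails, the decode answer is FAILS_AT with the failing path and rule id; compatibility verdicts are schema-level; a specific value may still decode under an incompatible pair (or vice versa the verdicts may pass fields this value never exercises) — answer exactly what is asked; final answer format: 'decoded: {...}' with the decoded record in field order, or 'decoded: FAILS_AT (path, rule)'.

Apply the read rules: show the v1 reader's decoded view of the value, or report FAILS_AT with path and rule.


decoded: FAILS_AT (weight, R3)

each type pair in Event: writer, then reader
decode walk for Event under reader schema v1:
  status := "ADMIN" (symbol OWNER -> reader default)
  read fails at weight under R3
  => FAILS_AT (weight, R3)
checking off the Event differences that do not matter here:
  enum Kind (field status in record Event): symbol OWNER added -> fires no rule on Event under this dialect and leaves the result unchanged
  removed field score from record Event -> changes Event's schema-level verdicts only — the decode of this value is the same
  field avatar in record Event: tag 1 changed to 16 -> fires no rule on Event under this dialect and leaves the result unchanged
  removed field verified from record Event (its key "verified" joins the reserved list) -> changes Event's schema-level verdicts only — the decode of this value is the same


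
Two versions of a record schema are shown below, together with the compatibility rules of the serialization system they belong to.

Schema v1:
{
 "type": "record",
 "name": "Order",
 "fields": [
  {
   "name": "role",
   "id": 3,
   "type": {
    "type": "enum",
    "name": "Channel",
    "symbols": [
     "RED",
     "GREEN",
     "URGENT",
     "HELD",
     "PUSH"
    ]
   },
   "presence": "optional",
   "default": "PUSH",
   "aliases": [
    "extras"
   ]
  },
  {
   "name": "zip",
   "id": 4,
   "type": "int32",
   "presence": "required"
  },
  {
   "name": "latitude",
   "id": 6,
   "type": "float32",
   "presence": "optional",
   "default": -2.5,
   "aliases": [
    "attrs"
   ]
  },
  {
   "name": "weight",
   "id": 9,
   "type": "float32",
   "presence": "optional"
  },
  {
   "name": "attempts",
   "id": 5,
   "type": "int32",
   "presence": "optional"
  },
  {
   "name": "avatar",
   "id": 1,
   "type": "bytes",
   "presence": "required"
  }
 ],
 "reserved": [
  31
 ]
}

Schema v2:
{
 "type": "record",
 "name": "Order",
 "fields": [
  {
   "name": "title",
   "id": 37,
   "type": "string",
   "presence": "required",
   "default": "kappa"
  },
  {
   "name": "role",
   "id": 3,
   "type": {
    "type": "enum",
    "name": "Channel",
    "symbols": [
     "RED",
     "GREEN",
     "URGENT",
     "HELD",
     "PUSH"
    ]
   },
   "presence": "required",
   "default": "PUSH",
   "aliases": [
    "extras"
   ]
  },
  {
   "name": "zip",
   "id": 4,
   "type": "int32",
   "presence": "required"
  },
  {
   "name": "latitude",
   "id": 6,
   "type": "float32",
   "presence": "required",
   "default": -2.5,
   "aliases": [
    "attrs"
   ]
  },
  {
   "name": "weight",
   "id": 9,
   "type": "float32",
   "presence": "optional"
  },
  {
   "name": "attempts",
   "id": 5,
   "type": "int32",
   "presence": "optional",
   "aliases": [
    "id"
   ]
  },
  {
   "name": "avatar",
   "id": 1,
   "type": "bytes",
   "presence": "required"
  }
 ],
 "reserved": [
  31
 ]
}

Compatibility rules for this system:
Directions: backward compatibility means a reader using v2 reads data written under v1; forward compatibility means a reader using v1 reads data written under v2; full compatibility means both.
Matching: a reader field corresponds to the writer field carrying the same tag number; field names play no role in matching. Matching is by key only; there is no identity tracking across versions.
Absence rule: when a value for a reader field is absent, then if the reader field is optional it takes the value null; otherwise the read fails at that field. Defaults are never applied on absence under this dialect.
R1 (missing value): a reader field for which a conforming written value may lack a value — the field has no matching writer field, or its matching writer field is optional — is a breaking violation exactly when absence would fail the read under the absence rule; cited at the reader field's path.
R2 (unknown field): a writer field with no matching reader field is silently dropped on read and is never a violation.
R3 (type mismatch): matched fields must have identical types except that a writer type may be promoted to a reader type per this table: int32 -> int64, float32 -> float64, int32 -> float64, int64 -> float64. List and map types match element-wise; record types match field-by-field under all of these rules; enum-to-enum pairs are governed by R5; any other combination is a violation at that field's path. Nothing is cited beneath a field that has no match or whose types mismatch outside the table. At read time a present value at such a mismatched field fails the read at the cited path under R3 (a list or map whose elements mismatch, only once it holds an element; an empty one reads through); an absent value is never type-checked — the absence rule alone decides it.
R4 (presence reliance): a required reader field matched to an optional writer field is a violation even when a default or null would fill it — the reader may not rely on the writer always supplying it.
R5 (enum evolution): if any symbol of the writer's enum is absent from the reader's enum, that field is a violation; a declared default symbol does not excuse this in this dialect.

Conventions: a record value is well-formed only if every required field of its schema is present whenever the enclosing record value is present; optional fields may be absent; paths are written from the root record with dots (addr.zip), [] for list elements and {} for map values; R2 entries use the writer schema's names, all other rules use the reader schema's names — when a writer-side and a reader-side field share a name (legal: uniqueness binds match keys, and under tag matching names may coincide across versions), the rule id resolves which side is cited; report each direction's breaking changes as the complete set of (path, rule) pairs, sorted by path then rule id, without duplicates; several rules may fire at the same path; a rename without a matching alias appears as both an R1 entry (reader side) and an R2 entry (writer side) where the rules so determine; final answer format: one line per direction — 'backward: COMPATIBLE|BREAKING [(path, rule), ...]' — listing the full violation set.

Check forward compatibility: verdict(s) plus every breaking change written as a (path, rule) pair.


arrows below run writer -> reader for Order
forward pass over Order, reader schema v1, writer schema v2:
  writer required, Channel -> Channel: reader role maps from writer role
  writer required, int32 -> int32: reader zip maps from writer zip
  writer required, float32 -> float32: reader latitude maps from writer latitude
  writer optional, float32 -> float32: reader weight maps from writer weight
  writer optional, int32 -> int32: reader attempts maps from writer attempts
  writer required, bytes -> bytes: reader avatar maps from writer avatar
  writer title: unknown to reader
  nothing fires on Order: forward is COMPATIBLE
the other Order changes do not affect what is asked:
  added field title to record Order: required string, tag 37, default "kappa" (in v2 it sits immediately before role) -> fires only in the backward direction of Order, which is not asked here
  field latitude in record Order: optional changed to required -> fires only in the backward direction of Order, which is not asked here
  field role in record Order: optional changed to required -> fires only in the backward direction of Order, which is not asked here

forward: COMPATIBLE []


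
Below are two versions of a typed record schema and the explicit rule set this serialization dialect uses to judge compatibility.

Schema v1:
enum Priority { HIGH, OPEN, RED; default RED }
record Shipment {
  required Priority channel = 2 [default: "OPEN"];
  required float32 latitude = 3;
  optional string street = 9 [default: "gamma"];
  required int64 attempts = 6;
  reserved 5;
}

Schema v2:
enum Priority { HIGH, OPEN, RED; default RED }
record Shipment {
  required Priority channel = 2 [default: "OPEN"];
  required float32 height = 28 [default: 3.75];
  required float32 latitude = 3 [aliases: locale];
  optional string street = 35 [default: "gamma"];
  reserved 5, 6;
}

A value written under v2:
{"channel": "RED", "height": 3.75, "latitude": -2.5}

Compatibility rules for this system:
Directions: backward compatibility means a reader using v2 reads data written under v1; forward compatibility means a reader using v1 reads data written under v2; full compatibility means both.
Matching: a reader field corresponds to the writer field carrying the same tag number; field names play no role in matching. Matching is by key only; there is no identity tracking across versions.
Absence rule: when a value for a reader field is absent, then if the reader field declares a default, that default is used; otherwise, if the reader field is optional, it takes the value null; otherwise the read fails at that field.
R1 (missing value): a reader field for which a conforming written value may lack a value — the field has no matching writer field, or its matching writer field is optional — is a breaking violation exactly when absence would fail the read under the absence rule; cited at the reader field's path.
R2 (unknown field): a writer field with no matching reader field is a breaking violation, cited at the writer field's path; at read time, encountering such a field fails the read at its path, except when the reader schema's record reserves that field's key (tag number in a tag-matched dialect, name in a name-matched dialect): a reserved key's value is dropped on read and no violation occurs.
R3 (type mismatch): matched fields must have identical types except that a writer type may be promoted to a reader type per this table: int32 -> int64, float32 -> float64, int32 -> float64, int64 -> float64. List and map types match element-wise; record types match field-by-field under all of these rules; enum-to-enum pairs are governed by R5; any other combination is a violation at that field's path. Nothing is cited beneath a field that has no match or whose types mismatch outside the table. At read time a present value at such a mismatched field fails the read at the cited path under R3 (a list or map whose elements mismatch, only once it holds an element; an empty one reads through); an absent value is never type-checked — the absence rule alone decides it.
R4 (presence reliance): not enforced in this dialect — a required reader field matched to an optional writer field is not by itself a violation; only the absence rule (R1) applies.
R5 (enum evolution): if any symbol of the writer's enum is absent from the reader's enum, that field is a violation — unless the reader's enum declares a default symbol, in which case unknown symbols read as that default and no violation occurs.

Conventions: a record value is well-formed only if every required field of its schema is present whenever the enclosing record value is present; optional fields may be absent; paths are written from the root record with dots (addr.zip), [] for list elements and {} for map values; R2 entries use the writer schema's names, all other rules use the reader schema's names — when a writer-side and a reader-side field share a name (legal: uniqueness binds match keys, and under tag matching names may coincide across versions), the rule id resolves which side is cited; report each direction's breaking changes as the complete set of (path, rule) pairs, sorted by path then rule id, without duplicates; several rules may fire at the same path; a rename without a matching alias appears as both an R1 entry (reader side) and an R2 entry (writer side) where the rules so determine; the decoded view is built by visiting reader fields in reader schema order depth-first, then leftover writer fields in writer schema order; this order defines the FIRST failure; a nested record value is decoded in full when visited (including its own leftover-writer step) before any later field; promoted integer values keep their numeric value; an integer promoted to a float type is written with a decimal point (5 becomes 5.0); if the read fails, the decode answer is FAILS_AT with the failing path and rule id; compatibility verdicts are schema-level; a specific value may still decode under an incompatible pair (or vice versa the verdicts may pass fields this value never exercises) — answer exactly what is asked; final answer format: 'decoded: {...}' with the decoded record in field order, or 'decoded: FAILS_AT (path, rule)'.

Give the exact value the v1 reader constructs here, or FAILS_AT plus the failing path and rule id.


each type pair in Shipment: writer, then reader
decode (reader v1):
  channel := "RED"
  latitude := -2.5
  street := "gamma" (no value, default fills)
  read fails at attempts under R1 (no fill)
  => FAILS_AT (attempts, R1)
remaining Shipment differences; none change what is asked:
  field street in record Shipment: tag 9 changed to 35 -> affects the rule determinations only; this particular Shipment value decodes identically
  added field height to record Shipment: required float32, tag 28, default 3.75 (in v2 it sits immediately before latitude) -> affects the rule determinations only; this particular Shipment value decodes identically

decoded: FAILS_AT (attempts, R1)
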